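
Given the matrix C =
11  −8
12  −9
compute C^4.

[[241, −160], [240, −159]]

tr C = 2 and det C = −3, so the characteristic polynomial is λ² − (2)λ + (−3) with roots 3 and −1.
Eigenvectors give P = [[−1, 2], [−1, 3]] with P⁻¹ = [[−3, 2], [−1, 1]], and C = P·diag(3, −1)·P⁻¹.
Then C^4 = P·diag(81, 1)·P⁻¹ = [[−81, 2], [−81, 3]] · [[−3, 2], [−1, 1]] = [[241, −160], [240, −159]].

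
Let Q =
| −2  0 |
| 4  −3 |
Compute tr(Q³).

Q² = [[4, 0], [−20, 9]]
Q³ = [[−8, 0], [76, −27]]

−35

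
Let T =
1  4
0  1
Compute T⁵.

[[1, 20], [0, 1]]

T = I + N where N = [[0, 4], [0, 0]] is strictly upper-triangular, so N² = 0.
(I + N)⁵ = I + 5·N = [[1, 20], [0, 1]].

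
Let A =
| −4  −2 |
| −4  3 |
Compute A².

[[24, 2], [4, 17]]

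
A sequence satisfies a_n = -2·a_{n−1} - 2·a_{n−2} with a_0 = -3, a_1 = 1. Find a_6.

With companion matrix A = [[-2, -2], [1, 0]], [a_n, a_{n−1}]ᵀ = A·[a_{n−1}, a_{n−2}]ᵀ, so [a_6, a_5]ᵀ = A^5·[a_1, a_0]ᵀ.
A^5 = [[8, 8], [-4, 0]], giving [a_6, a_5]ᵀ = [[-16], [-4]].

-16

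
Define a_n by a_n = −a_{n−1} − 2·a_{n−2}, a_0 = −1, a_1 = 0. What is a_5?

With companion matrix M = [[−1, −2], [1, 0]], [a_n, a_{n−1}]ᵀ = M·[a_{n−1}, a_{n−2}]ᵀ, so [a_5, a_4]ᵀ = M⁴·[a_1, a_0]ᵀ.
M⁴ = [[−1, −6], [3, 2]], giving [a_5, a_4]ᵀ = [[6], [−2]].

6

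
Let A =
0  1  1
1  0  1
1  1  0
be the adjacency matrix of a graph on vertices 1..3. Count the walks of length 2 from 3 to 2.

1

The number of length-2 walks from vertex 3 to vertex 2 is entry (3,2) of A^2, where A is the adjacency matrix.
A^2 = [[2, 1, 1], [1, 2, 1], [1, 1, 2]]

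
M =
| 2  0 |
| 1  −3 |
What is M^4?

M^2 = [[4, 0], [−1, 9]]
M^3 = [[8, 0], [7, −27]]
M^4 = [[16, 0], [−13, 81]]

[[16, 0], [−13, 81]]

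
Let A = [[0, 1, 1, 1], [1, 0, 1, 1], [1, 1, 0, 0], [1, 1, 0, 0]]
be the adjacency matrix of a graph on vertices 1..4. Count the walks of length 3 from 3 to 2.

5

The number of length-3 walks from vertex 3 to vertex 2 is entry (3,2) of A³, where A is the adjacency matrix.
A² = [[3, 2, 1, 1], [2, 3, 1, 1], [1, 1, 2, 2], [1, 1, 2, 2]]
A³ = [[4, 5, 5, 5], [5, 4, 5, 5], [5, 5, 2, 2], [5, 5, 2, 2]]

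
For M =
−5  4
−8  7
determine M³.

tr M = 2 and det M = −3, so the characteristic polynomial is λ² − (2)λ + (−3) with roots −1 and 3.
Eigenvectors give P = [[1, −1], [1, −2]] with P⁻¹ = [[2, −1], [1, −1]], and M = P·diag(−1, 3)·P⁻¹.
Then M³ = P·diag(−1, 27)·P⁻¹ = [[−1, −27], [−1, −54]] · [[2, −1], [1, −1]] = [[−29, 28], [−56, 55]].

[[−29, 28], [−56, 55]]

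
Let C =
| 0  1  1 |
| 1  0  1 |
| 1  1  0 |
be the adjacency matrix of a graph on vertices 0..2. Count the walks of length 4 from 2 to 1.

5

The number of length-4 walks from vertex 2 to vertex 1 is entry (2,1) of C⁴, where C is the adjacency matrix.
C² = [[2, 1, 1], [1, 2, 1], [1, 1, 2]]
C³ = [[2, 3, 3], [3, 2, 3], [3, 3, 2]]
C⁴ = [[6, 5, 5], [5, 6, 5], [5, 5, 6]]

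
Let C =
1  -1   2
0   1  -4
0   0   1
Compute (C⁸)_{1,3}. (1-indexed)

C = I + N where N = [[0, -1, 2], [0, 0, -4], [0, 0, 0]] is strictly upper-triangular, so N³ = 0.
(I + N)⁸ = I + 8·N + 28·N² = [[1, -8, 128], [0, 1, -32], [0, 0, 1]].

128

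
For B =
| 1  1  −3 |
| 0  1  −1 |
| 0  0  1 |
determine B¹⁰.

[[1, 10, −75], [0, 1, −10], [0, 0, 1]]

B = I + N where N = [[0, 1, −3], [0, 0, −1], [0, 0, 0]] is strictly upper-triangular, so N³ = 0.
(I + N)¹⁰ = I + 10·N + 45·N² = [[1, 10, −75], [0, 1, −10], [0, 0, 1]].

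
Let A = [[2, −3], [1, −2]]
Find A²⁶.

A² = I (check: tr A = 0 and det A = −1), so A²⁶ = I since 26 is even.

[[1, 0], [0, 1]]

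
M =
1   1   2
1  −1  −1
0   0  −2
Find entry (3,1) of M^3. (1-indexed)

0

M^2 = [[2, 0, −3], [0, 2, 5], [0, 0, 4]]
M^3 = [[2, 2, 10], [2, −2, −12], [0, 0, −8]]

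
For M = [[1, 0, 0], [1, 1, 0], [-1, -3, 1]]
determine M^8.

[[1, 0, 0], [8, 1, 0], [-92, -24, 1]]

M = I + N where N = [[0, 0, 0], [1, 0, 0], [-1, -3, 0]] is strictly lower-triangular, so N^3 = 0.
(I + N)^8 = I + 8·N + 28·N^2 = [[1, 0, 0], [8, 1, 0], [-92, -24, 1]].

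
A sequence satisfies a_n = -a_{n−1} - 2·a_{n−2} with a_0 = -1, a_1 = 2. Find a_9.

-28

With companion matrix Q = [[-1, -2], [1, 0]], [a_n, a_{n−1}]ᵀ = Q·[a_{n−1}, a_{n−2}]ᵀ, so [a_9, a_8]ᵀ = Q⁸·[a_1, a_0]ᵀ.
Q⁸ = [[-17, -6], [3, -14]], giving [a_9, a_8]ᵀ = [[-28], [20]].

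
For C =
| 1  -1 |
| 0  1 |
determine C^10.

[[1, -10], [0, 1]]

C = I + N where N = [[0, -1], [0, 0]] is strictly upper-triangular, so N^2 = 0.
(I + N)^10 = I + 10·N = [[1, -10], [0, 1]].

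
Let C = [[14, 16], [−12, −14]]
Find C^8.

tr C = 0 and det C = −4, so the characteristic polynomial is λ² − (0)λ + (−4) with roots 2 and −2.
Eigenvectors give P = [[4, −1], [−3, 1]] with P⁻¹ = [[1, 1], [3, 4]], and C = P·diag(2, −2)·P⁻¹.
Then C^8 = P·diag(256, 256)·P⁻¹ = [[1024, −256], [−768, 256]] · [[1, 1], [3, 4]] = [[256, 0], [0, 256]].

[[256, 0], [0, 256]]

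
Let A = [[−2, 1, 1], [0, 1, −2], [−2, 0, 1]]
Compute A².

[[2, −1, −3], [4, 1, −4], [2, −2, −1]]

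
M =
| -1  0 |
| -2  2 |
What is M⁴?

[[1, 0], [-10, 16]]

M² = [[1, 0], [-2, 4]]
M³ = [[-1, 0], [-6, 8]]
M⁴ = [[1, 0], [-10, 16]]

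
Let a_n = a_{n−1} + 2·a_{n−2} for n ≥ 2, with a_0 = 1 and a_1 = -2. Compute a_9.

With companion matrix B = [[1, 2], [1, 0]], [a_n, a_{n−1}]ᵀ = B·[a_{n−1}, a_{n−2}]ᵀ, so [a_9, a_8]ᵀ = B⁸·[a_1, a_0]ᵀ.
B⁸ = [[171, 170], [85, 86]], giving [a_9, a_8]ᵀ = [[-172], [-84]].

-172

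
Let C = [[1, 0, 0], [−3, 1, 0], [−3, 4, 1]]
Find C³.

[[1, 0, 0], [−9, 1, 0], [−45, 12, 1]]

C = I + N where N = [[0, 0, 0], [−3, 0, 0], [−3, 4, 0]] is strictly lower-triangular, so N³ = 0.
(I + N)³ = I + 3·N + 3·N² = [[1, 0, 0], [−9, 1, 0], [−45, 12, 1]].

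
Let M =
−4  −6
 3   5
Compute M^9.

[[−514, −1026], [513, 1025]]

tr M = 1 and det M = −2, so the characteristic polynomial is λ² − (1)λ + (−2) with roots 2 and −1.
Eigenvectors give P = [[−1, 2], [1, −1]] with P⁻¹ = [[1, 2], [1, 1]], and M = P·diag(2, −1)·P⁻¹.
Then M^9 = P·diag(512, −1)·P⁻¹ = [[−512, −2], [512, 1]] · [[1, 2], [1, 1]] = [[−514, −1026], [513, 1025]].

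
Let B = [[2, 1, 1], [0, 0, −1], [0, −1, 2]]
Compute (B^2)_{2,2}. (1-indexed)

1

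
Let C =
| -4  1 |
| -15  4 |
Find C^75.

[[-4, 1], [-15, 4]]

C² = I (check: tr C = 0 and det C = -1), so C^75 = C since 75 is odd.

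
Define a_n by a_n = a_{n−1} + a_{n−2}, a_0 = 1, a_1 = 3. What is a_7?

47

With companion matrix Q = [[1, 1], [1, 0]], [a_n, a_{n−1}]ᵀ = Q·[a_{n−1}, a_{n−2}]ᵀ, so [a_7, a_6]ᵀ = Q⁶·[a_1, a_0]ᵀ.
Q⁶ = [[13, 8], [8, 5]], giving [a_7, a_6]ᵀ = [[47], [29]].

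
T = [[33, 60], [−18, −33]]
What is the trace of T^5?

0

tr T = 0 and det T = −9, so the characteristic polynomial is λ² − (0)λ + (−9) with roots 3 and −3.
Eigenvectors give P = [[−2, −5], [1, 3]] with P⁻¹ = [[−3, −5], [1, 2]], and T = P·diag(3, −3)·P⁻¹.
Then T^5 = P·diag(243, −243)·P⁻¹ = [[−486, 1215], [243, −729]] · [[−3, −5], [1, 2]] = [[2673, 4860], [−1458, −2673]].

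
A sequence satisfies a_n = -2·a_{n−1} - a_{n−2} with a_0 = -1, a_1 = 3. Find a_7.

15

With companion matrix A = [[-2, -1], [1, 0]], [a_n, a_{n−1}]ᵀ = A·[a_{n−1}, a_{n−2}]ᵀ, so [a_7, a_6]ᵀ = A^6·[a_1, a_0]ᵀ.
A^6 = [[7, 6], [-6, -5]], giving [a_7, a_6]ᵀ = [[15], [-13]].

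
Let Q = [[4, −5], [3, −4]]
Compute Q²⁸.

[[1, 0], [0, 1]]

Q² = I (check: tr Q = 0 and det Q = −1), so Q²⁸ = I since 28 is even.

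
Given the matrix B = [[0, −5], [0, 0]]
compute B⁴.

B is strictly triangular, hence nilpotent: B² = 0, so B⁴ = 0.

[[0, 0], [0, 0]]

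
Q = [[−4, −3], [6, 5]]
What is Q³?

[[−10, −9], [18, 17]]

tr Q = 1 and det Q = −2, so the characteristic polynomial is λ² − (1)λ + (−2) with roots −1 and 2.
Eigenvectors give P = [[−1, −1], [1, 2]] with P⁻¹ = [[−2, −1], [1, 1]], and Q = P·diag(−1, 2)·P⁻¹.
Then Q³ = P·diag(−1, 8)·P⁻¹ = [[1, −8], [−1, 16]] · [[−2, −1], [1, 1]] = [[−10, −9], [18, 17]].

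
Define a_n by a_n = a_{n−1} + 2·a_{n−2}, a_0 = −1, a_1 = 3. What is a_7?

87

With companion matrix C = [[1, 2], [1, 0]], [a_n, a_{n−1}]ᵀ = C·[a_{n−1}, a_{n−2}]ᵀ, so [a_7, a_6]ᵀ = C^6·[a_1, a_0]ᵀ.
C^6 = [[43, 42], [21, 22]], giving [a_7, a_6]ᵀ = [[87], [41]].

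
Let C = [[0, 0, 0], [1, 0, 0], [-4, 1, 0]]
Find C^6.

[[0, 0, 0], [0, 0, 0], [0, 0, 0]]

C is strictly triangular, hence nilpotent: C^3 = 0, so C^6 = 0.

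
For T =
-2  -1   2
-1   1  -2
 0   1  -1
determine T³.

T² = [[5, 3, -4], [1, 0, -2], [-1, 0, -1]]
T³ = [[-13, -6, 8], [-2, -3, 4], [2, 0, -1]]

[[-13, -6, 8], [-2, -3, 4], [2, 0, -1]]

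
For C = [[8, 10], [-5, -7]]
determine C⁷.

[[4502, 4630], [-2315, -2443]]

tr C = 1 and det C = -6, so the characteristic polynomial is λ² − (1)λ + (-6) with roots 3 and -2.
Eigenvectors give P = [[-2, -1], [1, 1]] with P⁻¹ = [[-1, -1], [1, 2]], and C = P·diag(3, -2)·P⁻¹.
Then C⁷ = P·diag(2187, -128)·P⁻¹ = [[-4374, 128], [2187, -128]] · [[-1, -1], [1, 2]] = [[4502, 4630], [-2315, -2443]].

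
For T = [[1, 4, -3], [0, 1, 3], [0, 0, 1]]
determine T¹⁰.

T = I + N where N = [[0, 4, -3], [0, 0, 3], [0, 0, 0]] is strictly upper-triangular, so N³ = 0.
(I + N)¹⁰ = I + 10·N + 45·N² = [[1, 40, 510], [0, 1, 30], [0, 0, 1]].

[[1, 40, 510], [0, 1, 30], [0, 0, 1]]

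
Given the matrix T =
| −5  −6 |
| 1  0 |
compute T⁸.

[[19171, 37830], [−6305, −12354]]

tr T = −5 and det T = 6, so the characteristic polynomial is λ² − (−5)λ + (6) with roots −2 and −3.
Eigenvectors give P = [[2, 3], [−1, −1]] with P⁻¹ = [[−1, −3], [1, 2]], and T = P·diag(−2, −3)·P⁻¹.
Then T⁸ = P·diag(256, 6561)·P⁻¹ = [[512, 19683], [−256, −6561]] · [[−1, −3], [1, 2]] = [[19171, 37830], [−6305, −12354]].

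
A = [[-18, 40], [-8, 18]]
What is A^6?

[[64, 0], [0, 64]]

tr A = 0 and det A = -4, so the characteristic polynomial is λ² − (0)λ + (-4) with roots -2 and 2.
Eigenvectors give P = [[5, 2], [2, 1]] with P⁻¹ = [[1, -2], [-2, 5]], and A = P·diag(-2, 2)·P⁻¹.
Then A^6 = P·diag(64, 64)·P⁻¹ = [[320, 128], [128, 64]] · [[1, -2], [-2, 5]] = [[64, 0], [0, 64]].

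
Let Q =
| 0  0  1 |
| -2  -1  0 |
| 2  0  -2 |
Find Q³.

Q² = [[2, 0, -2], [2, 1, -2], [-4, 0, 6]]
Q³ = [[-4, 0, 6], [-6, -1, 6], [12, 0, -16]]

[[-4, 0, 6], [-6, -1, 6], [12, 0, -16]]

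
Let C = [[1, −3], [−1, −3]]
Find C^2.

[[4, 6], [2, 12]]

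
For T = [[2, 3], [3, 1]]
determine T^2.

[[13, 9], [9, 10]]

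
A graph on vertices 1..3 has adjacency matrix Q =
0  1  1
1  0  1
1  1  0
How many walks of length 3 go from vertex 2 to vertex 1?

The number of length-3 walks from vertex 2 to vertex 1 is entry (2,1) of Q^3, where Q is the adjacency matrix.
Q^2 = [[2, 1, 1], [1, 2, 1], [1, 1, 2]]
Q^3 = [[2, 3, 3], [3, 2, 3], [3, 3, 2]]

3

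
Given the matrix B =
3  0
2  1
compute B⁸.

tr B = 4 and det B = 3, so the characteristic polynomial is λ² − (4)λ + (3) with roots 1 and 3.
Eigenvectors give P = [[0, −1], [−1, −1]] with P⁻¹ = [[1, −1], [−1, 0]], and B = P·diag(1, 3)·P⁻¹.
Then B⁸ = P·diag(1, 6561)·P⁻¹ = [[0, −6561], [−1, −6561]] · [[1, −1], [−1, 0]] = [[6561, 0], [6560, 1]].

[[6561, 0], [6560, 1]]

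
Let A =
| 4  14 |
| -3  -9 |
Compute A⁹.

tr A = -5 and det A = 6, so the characteristic polynomial is λ² − (-5)λ + (6) with roots -3 and -2.
Eigenvectors give P = [[-2, 7], [1, -3]] with P⁻¹ = [[3, 7], [1, 2]], and A = P·diag(-3, -2)·P⁻¹.
Then A⁹ = P·diag(-19683, -512)·P⁻¹ = [[39366, -3584], [-19683, 1536]] · [[3, 7], [1, 2]] = [[114514, 268394], [-57513, -134709]].

[[114514, 268394], [-57513, -134709]]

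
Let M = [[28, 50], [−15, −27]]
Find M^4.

tr M = 1 and det M = −6, so the characteristic polynomial is λ² − (1)λ + (−6) with roots −2 and 3.
Eigenvectors give P = [[−5, −2], [3, 1]] with P⁻¹ = [[1, 2], [−3, −5]], and M = P·diag(−2, 3)·P⁻¹.
Then M^4 = P·diag(16, 81)·P⁻¹ = [[−80, −162], [48, 81]] · [[1, 2], [−3, −5]] = [[406, 650], [−195, −309]].

[[406, 650], [−195, −309]]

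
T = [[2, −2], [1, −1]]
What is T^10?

[[2, −2], [1, −1]]

T² = T (a projection; rank 1, trace 1), so T^10 = T.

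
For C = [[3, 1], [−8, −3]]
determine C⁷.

C² = I (check: tr C = 0 and det C = −1), so C⁷ = C since 7 is odd.

[[3, 1], [−8, −3]]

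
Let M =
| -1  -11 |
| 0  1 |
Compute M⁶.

M² = I (check: tr M = 0 and det M = -1), so M⁶ = I since 6 is even.

[[1, 0], [0, 1]]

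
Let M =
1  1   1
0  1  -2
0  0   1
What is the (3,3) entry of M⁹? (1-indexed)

M = I + N where N = [[0, 1, 1], [0, 0, -2], [0, 0, 0]] is strictly upper-triangular, so N³ = 0.
(I + N)⁹ = I + 9·N + 36·N² = [[1, 9, -63], [0, 1, -18], [0, 0, 1]].

1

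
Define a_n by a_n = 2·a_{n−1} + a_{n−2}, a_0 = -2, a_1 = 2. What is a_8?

478

With companion matrix C = [[2, 1], [1, 0]], [a_n, a_{n−1}]ᵀ = C·[a_{n−1}, a_{n−2}]ᵀ, so [a_8, a_7]ᵀ = C^7·[a_1, a_0]ᵀ.
C^7 = [[408, 169], [169, 70]], giving [a_8, a_7]ᵀ = [[478], [198]].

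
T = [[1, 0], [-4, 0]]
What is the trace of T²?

1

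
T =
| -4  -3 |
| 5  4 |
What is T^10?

[[1, 0], [0, 1]]

T² = I (check: tr T = 0 and det T = -1), so T^10 = I since 10 is even.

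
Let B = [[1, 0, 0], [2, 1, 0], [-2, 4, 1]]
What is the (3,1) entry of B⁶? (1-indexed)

108

B = I + N where N = [[0, 0, 0], [2, 0, 0], [-2, 4, 0]] is strictly lower-triangular, so N³ = 0.
(I + N)⁶ = I + 6·N + 15·N² = [[1, 0, 0], [12, 1, 0], [108, 24, 1]].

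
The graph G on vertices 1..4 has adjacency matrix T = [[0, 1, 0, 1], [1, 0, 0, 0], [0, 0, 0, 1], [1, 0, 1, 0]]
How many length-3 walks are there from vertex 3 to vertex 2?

The number of length-3 walks from vertex 3 to vertex 2 is entry (3,2) of T³, where T is the adjacency matrix.
T² = [[2, 0, 1, 0], [0, 1, 0, 1], [1, 0, 1, 0], [0, 1, 0, 2]]
T³ = [[0, 2, 0, 3], [2, 0, 1, 0], [0, 1, 0, 2], [3, 0, 2, 0]]

1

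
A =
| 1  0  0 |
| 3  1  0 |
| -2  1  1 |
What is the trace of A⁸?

A = I + N where N = [[0, 0, 0], [3, 0, 0], [-2, 1, 0]] is strictly lower-triangular, so N³ = 0.
(I + N)⁸ = I + 8·N + 28·N² = [[1, 0, 0], [24, 1, 0], [68, 8, 1]].

3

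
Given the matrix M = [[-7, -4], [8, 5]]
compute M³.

tr M = -2 and det M = -3, so the characteristic polynomial is λ² − (-2)λ + (-3) with roots -3 and 1.
Eigenvectors give P = [[-1, -1], [1, 2]] with P⁻¹ = [[-2, -1], [1, 1]], and M = P·diag(-3, 1)·P⁻¹.
Then M³ = P·diag(-27, 1)·P⁻¹ = [[27, -1], [-27, 2]] · [[-2, -1], [1, 1]] = [[-55, -28], [56, 29]].

[[-55, -28], [56, 29]]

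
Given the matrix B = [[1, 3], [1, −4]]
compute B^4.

[[43, −207], [−69, 388]]

B^2 = [[4, −9], [−3, 19]]
B^3 = [[−5, 48], [16, −85]]
B^4 = [[43, −207], [−69, 388]]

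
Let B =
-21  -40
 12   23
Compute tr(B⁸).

tr B = 2 and det B = -3, so the characteristic polynomial is λ² − (2)λ + (-3) with roots -1 and 3.
Eigenvectors give P = [[-2, -5], [1, 3]] with P⁻¹ = [[-3, -5], [1, 2]], and B = P·diag(-1, 3)·P⁻¹.
Then B⁸ = P·diag(1, 6561)·P⁻¹ = [[-2, -32805], [1, 19683]] · [[-3, -5], [1, 2]] = [[-32799, -65600], [19680, 39361]].

6562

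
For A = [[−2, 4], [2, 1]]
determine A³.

[[−32, 44], [22, 1]]

A² = [[12, −4], [−2, 9]]
A³ = [[−32, 44], [22, 1]]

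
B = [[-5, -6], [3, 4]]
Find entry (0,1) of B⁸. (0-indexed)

tr B = -1 and det B = -2, so the characteristic polynomial is λ² − (-1)λ + (-2) with roots 1 and -2.
Eigenvectors give P = [[-1, 2], [1, -1]] with P⁻¹ = [[1, 2], [1, 1]], and B = P·diag(1, -2)·P⁻¹.
Then B⁸ = P·diag(1, 256)·P⁻¹ = [[-1, 512], [1, -256]] · [[1, 2], [1, 1]] = [[511, 510], [-255, -254]].

510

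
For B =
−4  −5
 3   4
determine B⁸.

[[1, 0], [0, 1]]

B² = I (check: tr B = 0 and det B = −1), so B⁸ = I since 8 is even.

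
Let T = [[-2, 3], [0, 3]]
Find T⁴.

[[16, 39], [0, 81]]

T² = [[4, 3], [0, 9]]
T³ = [[-8, 21], [0, 27]]
T⁴ = [[16, 39], [0, 81]]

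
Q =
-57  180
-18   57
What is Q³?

[[-513, 1620], [-162, 513]]

tr Q = 0 and det Q = -9, so the characteristic polynomial is λ² − (0)λ + (-9) with roots 3 and -3.
Eigenvectors give P = [[-3, 10], [-1, 3]] with P⁻¹ = [[3, -10], [1, -3]], and Q = P·diag(3, -3)·P⁻¹.
Then Q³ = P·diag(27, -27)·P⁻¹ = [[-81, -270], [-27, -81]] · [[3, -10], [1, -3]] = [[-513, 1620], [-162, 513]].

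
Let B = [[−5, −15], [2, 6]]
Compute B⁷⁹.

[[−5, −15], [2, 6]]

B² = B (a projection; rank 1, trace 1), so B⁷⁹ = B.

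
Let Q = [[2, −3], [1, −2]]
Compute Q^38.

Q² = I (check: tr Q = 0 and det Q = −1), so Q^38 = I since 38 is even.

[[1, 0], [0, 1]]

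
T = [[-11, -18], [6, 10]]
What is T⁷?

[[-515, -774], [258, 388]]

tr T = -1 and det T = -2, so the characteristic polynomial is λ² − (-1)λ + (-2) with roots -2 and 1.
Eigenvectors give P = [[-2, -3], [1, 2]] with P⁻¹ = [[-2, -3], [1, 2]], and T = P·diag(-2, 1)·P⁻¹.
Then T⁷ = P·diag(-128, 1)·P⁻¹ = [[256, -3], [-128, 2]] · [[-2, -3], [1, 2]] = [[-515, -774], [258, 388]].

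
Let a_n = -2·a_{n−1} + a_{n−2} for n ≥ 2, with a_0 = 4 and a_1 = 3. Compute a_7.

227

With companion matrix A = [[-2, 1], [1, 0]], [a_n, a_{n−1}]ᵀ = A·[a_{n−1}, a_{n−2}]ᵀ, so [a_7, a_6]ᵀ = A⁶·[a_1, a_0]ᵀ.
A⁶ = [[169, -70], [-70, 29]], giving [a_7, a_6]ᵀ = [[227], [-94]].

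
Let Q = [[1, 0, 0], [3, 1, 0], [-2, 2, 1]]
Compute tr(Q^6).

3

Q = I + N where N = [[0, 0, 0], [3, 0, 0], [-2, 2, 0]] is strictly lower-triangular, so N^3 = 0.
(I + N)^6 = I + 6·N + 15·N^2 = [[1, 0, 0], [18, 1, 0], [78, 12, 1]].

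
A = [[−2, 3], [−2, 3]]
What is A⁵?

A² = A (a projection; rank 1, trace 1), so A⁵ = A.

[[−2, 3], [−2, 3]]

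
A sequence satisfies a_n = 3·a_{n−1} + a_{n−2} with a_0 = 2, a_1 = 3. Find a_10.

With companion matrix T = [[3, 1], [1, 0]], [a_n, a_{n−1}]ᵀ = T·[a_{n−1}, a_{n−2}]ᵀ, so [a_10, a_9]ᵀ = T⁹·[a_1, a_0]ᵀ.
T⁹ = [[42837, 12970], [12970, 3927]], giving [a_10, a_9]ᵀ = [[154451], [46764]].

154451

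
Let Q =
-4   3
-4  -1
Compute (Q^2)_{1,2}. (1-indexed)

-15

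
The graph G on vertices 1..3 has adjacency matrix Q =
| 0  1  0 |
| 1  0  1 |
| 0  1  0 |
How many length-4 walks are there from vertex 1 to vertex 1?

2

The number of length-4 walks from vertex 1 to vertex 1 is entry (1,1) of Q⁴, where Q is the adjacency matrix.
Q² = [[1, 0, 1], [0, 2, 0], [1, 0, 1]]
Q³ = [[0, 2, 0], [2, 0, 2], [0, 2, 0]]
Q⁴ = [[2, 0, 2], [0, 4, 0], [2, 0, 2]]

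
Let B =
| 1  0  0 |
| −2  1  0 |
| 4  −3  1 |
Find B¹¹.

[[1, 0, 0], [−22, 1, 0], [374, −33, 1]]

B = I + N where N = [[0, 0, 0], [−2, 0, 0], [4, −3, 0]] is strictly lower-triangular, so N³ = 0.
(I + N)¹¹ = I + 11·N + 55·N² = [[1, 0, 0], [−22, 1, 0], [374, −33, 1]].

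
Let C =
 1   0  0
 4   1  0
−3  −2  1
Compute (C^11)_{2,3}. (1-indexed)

0

C = I + N where N = [[0, 0, 0], [4, 0, 0], [−3, −2, 0]] is strictly lower-triangular, so N^3 = 0.
(I + N)^11 = I + 11·N + 55·N^2 = [[1, 0, 0], [44, 1, 0], [−473, −22, 1]].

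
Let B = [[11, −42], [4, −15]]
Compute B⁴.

[[−479, 1680], [−160, 561]]

tr B = −4 and det B = 3, so the characteristic polynomial is λ² − (−4)λ + (3) with roots −3 and −1.
Eigenvectors give P = [[3, 7], [1, 2]] with P⁻¹ = [[−2, 7], [1, −3]], and B = P·diag(−3, −1)·P⁻¹.
Then B⁴ = P·diag(81, 1)·P⁻¹ = [[243, 7], [81, 2]] · [[−2, 7], [1, −3]] = [[−479, 1680], [−160, 561]].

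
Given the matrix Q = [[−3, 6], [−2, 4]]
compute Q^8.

[[−3, 6], [−2, 4]]

Q² = Q (a projection; rank 1, trace 1), so Q^8 = Q.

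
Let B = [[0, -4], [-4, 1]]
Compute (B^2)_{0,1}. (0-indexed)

-4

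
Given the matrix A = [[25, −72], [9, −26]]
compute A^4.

tr A = −1 and det A = −2, so the characteristic polynomial is λ² − (−1)λ + (−2) with roots 1 and −2.
Eigenvectors give P = [[3, −8], [1, −3]] with P⁻¹ = [[3, −8], [1, −3]], and A = P·diag(1, −2)·P⁻¹.
Then A^4 = P·diag(1, 16)·P⁻¹ = [[3, −128], [1, −48]] · [[3, −8], [1, −3]] = [[−119, 360], [−45, 136]].

[[−119, 360], [−45, 136]]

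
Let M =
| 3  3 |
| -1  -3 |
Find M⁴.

[[36, 0], [0, 36]]

M² = [[6, 0], [0, 6]]
M³ = [[18, 18], [-6, -18]]
M⁴ = [[36, 0], [0, 36]]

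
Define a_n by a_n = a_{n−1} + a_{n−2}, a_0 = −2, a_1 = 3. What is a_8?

37

With companion matrix C = [[1, 1], [1, 0]], [a_n, a_{n−1}]ᵀ = C·[a_{n−1}, a_{n−2}]ᵀ, so [a_8, a_7]ᵀ = C⁷·[a_1, a_0]ᵀ.
C⁷ = [[21, 13], [13, 8]], giving [a_8, a_7]ᵀ = [[37], [23]].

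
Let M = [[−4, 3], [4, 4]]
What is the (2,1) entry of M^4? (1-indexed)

M^2 = [[28, 0], [0, 28]]
M^3 = [[−112, 84], [112, 112]]
M^4 = [[784, 0], [0, 784]]

0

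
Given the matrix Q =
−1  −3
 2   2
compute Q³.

[[−1, 9], [−6, −10]]

Q² = [[−5, −3], [2, −2]]
Q³ = [[−1, 9], [−6, −10]]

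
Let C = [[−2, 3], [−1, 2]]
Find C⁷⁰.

C² = I (check: tr C = 0 and det C = −1), so C⁷⁰ = I since 70 is even.

[[1, 0], [0, 1]]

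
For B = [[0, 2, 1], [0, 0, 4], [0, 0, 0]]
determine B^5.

B is strictly triangular, hence nilpotent: B^3 = 0, so B^5 = 0.

[[0, 0, 0], [0, 0, 0], [0, 0, 0]]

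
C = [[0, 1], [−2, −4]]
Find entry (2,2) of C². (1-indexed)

14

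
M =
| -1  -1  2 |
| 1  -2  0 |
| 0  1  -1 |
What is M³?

M² = [[0, 5, -4], [-3, 3, 2], [1, -3, 1]]
M³ = [[5, -14, 4], [6, -1, -8], [-4, 6, 1]]

[[5, -14, 4], [6, -1, -8], [-4, 6, 1]]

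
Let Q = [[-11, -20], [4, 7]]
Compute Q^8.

tr Q = -4 and det Q = 3, so the characteristic polynomial is λ² − (-4)λ + (3) with roots -1 and -3.
Eigenvectors give P = [[-2, 5], [1, -2]] with P⁻¹ = [[2, 5], [1, 2]], and Q = P·diag(-1, -3)·P⁻¹.
Then Q^8 = P·diag(1, 6561)·P⁻¹ = [[-2, 32805], [1, -13122]] · [[2, 5], [1, 2]] = [[32801, 65600], [-13120, -26239]].

[[32801, 65600], [-13120, -26239]]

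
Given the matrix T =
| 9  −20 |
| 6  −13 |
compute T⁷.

[[10929, −21860], [6558, −13117]]

tr T = −4 and det T = 3, so the characteristic polynomial is λ² − (−4)λ + (3) with roots −1 and −3.
Eigenvectors give P = [[2, 5], [1, 3]] with P⁻¹ = [[3, −5], [−1, 2]], and T = P·diag(−1, −3)·P⁻¹.
Then T⁷ = P·diag(−1, −2187)·P⁻¹ = [[−2, −10935], [−1, −6561]] · [[3, −5], [−1, 2]] = [[10929, −21860], [6558, −13117]].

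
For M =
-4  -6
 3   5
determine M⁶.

[[-62, -126], [63, 127]]

tr M = 1 and det M = -2, so the characteristic polynomial is λ² − (1)λ + (-2) with roots -1 and 2.
Eigenvectors give P = [[2, -1], [-1, 1]] with P⁻¹ = [[1, 1], [1, 2]], and M = P·diag(-1, 2)·P⁻¹.
Then M⁶ = P·diag(1, 64)·P⁻¹ = [[2, -64], [-1, 64]] · [[1, 1], [1, 2]] = [[-62, -126], [63, 127]].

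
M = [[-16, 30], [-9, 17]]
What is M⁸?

[[-1274, 2550], [-765, 1531]]

tr M = 1 and det M = -2, so the characteristic polynomial is λ² − (1)λ + (-2) with roots -1 and 2.
Eigenvectors give P = [[2, -5], [1, -3]] with P⁻¹ = [[3, -5], [1, -2]], and M = P·diag(-1, 2)·P⁻¹.
Then M⁸ = P·diag(1, 256)·P⁻¹ = [[2, -1280], [1, -768]] · [[3, -5], [1, -2]] = [[-1274, 2550], [-765, 1531]].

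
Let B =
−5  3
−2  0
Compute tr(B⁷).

−2315

tr B = −5 and det B = 6, so the characteristic polynomial is λ² − (−5)λ + (6) with roots −3 and −2.
Eigenvectors give P = [[3, 1], [2, 1]] with P⁻¹ = [[1, −1], [−2, 3]], and B = P·diag(−3, −2)·P⁻¹.
Then B⁷ = P·diag(−2187, −128)·P⁻¹ = [[−6561, −128], [−4374, −128]] · [[1, −1], [−2, 3]] = [[−6305, 6177], [−4118, 3990]].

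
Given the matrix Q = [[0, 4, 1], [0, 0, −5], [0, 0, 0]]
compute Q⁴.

[[0, 0, 0], [0, 0, 0], [0, 0, 0]]

Q is strictly triangular, hence nilpotent: Q³ = 0, so Q⁴ = 0.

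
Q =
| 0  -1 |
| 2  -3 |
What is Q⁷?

[[126, -127], [254, -255]]

tr Q = -3 and det Q = 2, so the characteristic polynomial is λ² − (-3)λ + (2) with roots -1 and -2.
Eigenvectors give P = [[1, -1], [1, -2]] with P⁻¹ = [[2, -1], [1, -1]], and Q = P·diag(-1, -2)·P⁻¹.
Then Q⁷ = P·diag(-1, -128)·P⁻¹ = [[-1, 128], [-1, 256]] · [[2, -1], [1, -1]] = [[126, -127], [254, -255]].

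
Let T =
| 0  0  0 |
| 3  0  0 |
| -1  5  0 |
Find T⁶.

[[0, 0, 0], [0, 0, 0], [0, 0, 0]]

T is strictly triangular, hence nilpotent: T³ = 0, so T⁶ = 0.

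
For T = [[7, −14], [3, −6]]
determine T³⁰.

T² = T (a projection; rank 1, trace 1), so T³⁰ = T.

[[7, −14], [3, −6]]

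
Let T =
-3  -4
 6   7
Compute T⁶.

[[-1455, -1456], [2184, 2185]]

tr T = 4 and det T = 3, so the characteristic polynomial is λ² − (4)λ + (3) with roots 3 and 1.
Eigenvectors give P = [[-2, -1], [3, 1]] with P⁻¹ = [[1, 1], [-3, -2]], and T = P·diag(3, 1)·P⁻¹.
Then T⁶ = P·diag(729, 1)·P⁻¹ = [[-1458, -1], [2187, 1]] · [[1, 1], [-3, -2]] = [[-1455, -1456], [2184, 2185]].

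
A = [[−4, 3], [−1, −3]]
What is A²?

[[13, −21], [7, 6]]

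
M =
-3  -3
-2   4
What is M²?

[[15, -3], [-2, 22]]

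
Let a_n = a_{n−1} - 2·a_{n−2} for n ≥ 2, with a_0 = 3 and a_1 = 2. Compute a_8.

With companion matrix T = [[1, -2], [1, 0]], [a_n, a_{n−1}]ᵀ = T·[a_{n−1}, a_{n−2}]ᵀ, so [a_8, a_7]ᵀ = T^7·[a_1, a_0]ᵀ.
T^7 = [[-3, -14], [7, -10]], giving [a_8, a_7]ᵀ = [[-48], [-16]].

-48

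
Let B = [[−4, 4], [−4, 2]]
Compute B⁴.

[[−64, 96], [−96, 80]]

B² = [[0, −8], [8, −12]]
B³ = [[32, −16], [16, 8]]
B⁴ = [[−64, 96], [−96, 80]]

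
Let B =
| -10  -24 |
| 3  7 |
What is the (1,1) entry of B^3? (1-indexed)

-64

tr B = -3 and det B = 2, so the characteristic polynomial is λ² − (-3)λ + (2) with roots -2 and -1.
Eigenvectors give P = [[-3, -8], [1, 3]] with P⁻¹ = [[-3, -8], [1, 3]], and B = P·diag(-2, -1)·P⁻¹.
Then B^3 = P·diag(-8, -1)·P⁻¹ = [[24, 8], [-8, -3]] · [[-3, -8], [1, 3]] = [[-64, -168], [21, 55]].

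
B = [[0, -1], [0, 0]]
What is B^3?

[[0, 0], [0, 0]]

B is strictly triangular, hence nilpotent: B^2 = 0, so B^3 = 0.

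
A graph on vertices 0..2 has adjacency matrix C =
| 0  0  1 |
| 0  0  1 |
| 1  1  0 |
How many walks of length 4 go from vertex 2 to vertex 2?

The number of length-4 walks from vertex 2 to vertex 2 is entry (2,2) of C⁴, where C is the adjacency matrix.
C² = [[1, 1, 0], [1, 1, 0], [0, 0, 2]]
C³ = [[0, 0, 2], [0, 0, 2], [2, 2, 0]]
C⁴ = [[2, 2, 0], [2, 2, 0], [0, 0, 4]]

4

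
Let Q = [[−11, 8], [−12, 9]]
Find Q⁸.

[[19681, −13120], [19680, −13119]]

tr Q = −2 and det Q = −3, so the characteristic polynomial is λ² − (−2)λ + (−3) with roots −3 and 1.
Eigenvectors give P = [[−1, 2], [−1, 3]] with P⁻¹ = [[−3, 2], [−1, 1]], and Q = P·diag(−3, 1)·P⁻¹.
Then Q⁸ = P·diag(6561, 1)·P⁻¹ = [[−6561, 2], [−6561, 3]] · [[−3, 2], [−1, 1]] = [[19681, −13120], [19680, −13119]].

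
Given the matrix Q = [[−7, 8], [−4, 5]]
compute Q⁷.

tr Q = −2 and det Q = −3, so the characteristic polynomial is λ² − (−2)λ + (−3) with roots 1 and −3.
Eigenvectors give P = [[−1, 2], [−1, 1]] with P⁻¹ = [[1, −2], [1, −1]], and Q = P·diag(1, −3)·P⁻¹.
Then Q⁷ = P·diag(1, −2187)·P⁻¹ = [[−1, −4374], [−1, −2187]] · [[1, −2], [1, −1]] = [[−4375, 4376], [−2188, 2189]].

[[−4375, 4376], [−2188, 2189]]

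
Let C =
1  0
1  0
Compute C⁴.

[[1, 0], [1, 0]]

C² = C (a projection; rank 1, trace 1), so C⁴ = C.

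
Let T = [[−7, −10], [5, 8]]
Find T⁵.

tr T = 1 and det T = −6, so the characteristic polynomial is λ² − (1)λ + (−6) with roots −2 and 3.
Eigenvectors give P = [[2, −1], [−1, 1]] with P⁻¹ = [[1, 1], [1, 2]], and T = P·diag(−2, 3)·P⁻¹.
Then T⁵ = P·diag(−32, 243)·P⁻¹ = [[−64, −243], [32, 243]] · [[1, 1], [1, 2]] = [[−307, −550], [275, 518]].

[[−307, −550], [275, 518]]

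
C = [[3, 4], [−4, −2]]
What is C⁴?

[[33, −76], [76, 128]]

C² = [[−7, 4], [−4, −12]]
C³ = [[−37, −36], [36, 8]]
C⁴ = [[33, −76], [76, 128]]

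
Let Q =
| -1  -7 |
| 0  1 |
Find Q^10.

Q² = I (check: tr Q = 0 and det Q = -1), so Q^10 = I since 10 is even.

[[1, 0], [0, 1]]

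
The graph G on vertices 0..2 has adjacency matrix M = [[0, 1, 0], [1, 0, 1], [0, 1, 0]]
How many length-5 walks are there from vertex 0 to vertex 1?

4

The number of length-5 walks from vertex 0 to vertex 1 is entry (0,1) of M⁵, where M is the adjacency matrix.
M² = [[1, 0, 1], [0, 2, 0], [1, 0, 1]]
M³ = [[0, 2, 0], [2, 0, 2], [0, 2, 0]]
M⁴ = [[2, 0, 2], [0, 4, 0], [2, 0, 2]]
M⁵ = [[0, 4, 0], [4, 0, 4], [0, 4, 0]]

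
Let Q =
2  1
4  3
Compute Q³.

[[36, 23], [92, 59]]

Q² = [[8, 5], [20, 13]]
Q³ = [[36, 23], [92, 59]]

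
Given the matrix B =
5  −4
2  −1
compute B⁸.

tr B = 4 and det B = 3, so the characteristic polynomial is λ² − (4)λ + (3) with roots 3 and 1.
Eigenvectors give P = [[2, −1], [1, −1]] with P⁻¹ = [[1, −1], [1, −2]], and B = P·diag(3, 1)·P⁻¹.
Then B⁸ = P·diag(6561, 1)·P⁻¹ = [[13122, −1], [6561, −1]] · [[1, −1], [1, −2]] = [[13121, −13120], [6560, −6559]].

[[13121, −13120], [6560, −6559]]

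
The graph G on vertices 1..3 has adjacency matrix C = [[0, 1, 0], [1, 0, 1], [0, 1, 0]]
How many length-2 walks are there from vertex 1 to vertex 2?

The number of length-2 walks from vertex 1 to vertex 2 is entry (1,2) of C^2, where C is the adjacency matrix.
C^2 = [[1, 0, 1], [0, 2, 0], [1, 0, 1]]

0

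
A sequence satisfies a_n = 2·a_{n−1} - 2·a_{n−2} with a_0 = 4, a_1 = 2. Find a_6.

With companion matrix T = [[2, -2], [1, 0]], [a_n, a_{n−1}]ᵀ = T·[a_{n−1}, a_{n−2}]ᵀ, so [a_6, a_5]ᵀ = T⁵·[a_1, a_0]ᵀ.
T⁵ = [[-8, 8], [-4, 0]], giving [a_6, a_5]ᵀ = [[16], [-8]].

16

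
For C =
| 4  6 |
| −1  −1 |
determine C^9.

tr C = 3 and det C = 2, so the characteristic polynomial is λ² − (3)λ + (2) with roots 1 and 2.
Eigenvectors give P = [[−2, −3], [1, 1]] with P⁻¹ = [[1, 3], [−1, −2]], and C = P·diag(1, 2)·P⁻¹.
Then C^9 = P·diag(1, 512)·P⁻¹ = [[−2, −1536], [1, 512]] · [[1, 3], [−1, −2]] = [[1534, 3066], [−511, −1021]].

[[1534, 3066], [−511, −1021]]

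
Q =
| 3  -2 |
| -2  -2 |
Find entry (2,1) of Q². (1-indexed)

-2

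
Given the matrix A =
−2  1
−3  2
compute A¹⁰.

A² = I (check: tr A = 0 and det A = −1), so A¹⁰ = I since 10 is even.

[[1, 0], [0, 1]]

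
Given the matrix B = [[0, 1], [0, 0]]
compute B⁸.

[[0, 0], [0, 0]]

B is strictly triangular, hence nilpotent: B² = 0, so B⁸ = 0.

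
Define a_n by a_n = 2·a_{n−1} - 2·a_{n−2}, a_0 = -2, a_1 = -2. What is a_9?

-32

With companion matrix A = [[2, -2], [1, 0]], [a_n, a_{n−1}]ᵀ = A·[a_{n−1}, a_{n−2}]ᵀ, so [a_9, a_8]ᵀ = A⁸·[a_1, a_0]ᵀ.
A⁸ = [[16, 0], [0, 16]], giving [a_9, a_8]ᵀ = [[-32], [-32]].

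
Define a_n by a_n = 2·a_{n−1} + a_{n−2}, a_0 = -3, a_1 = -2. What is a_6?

With companion matrix T = [[2, 1], [1, 0]], [a_n, a_{n−1}]ᵀ = T·[a_{n−1}, a_{n−2}]ᵀ, so [a_6, a_5]ᵀ = T⁵·[a_1, a_0]ᵀ.
T⁵ = [[70, 29], [29, 12]], giving [a_6, a_5]ᵀ = [[-227], [-94]].

-227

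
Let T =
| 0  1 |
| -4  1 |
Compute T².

[[-4, 1], [-4, -3]]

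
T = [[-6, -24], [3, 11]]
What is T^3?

[[-144, -456], [57, 179]]

tr T = 5 and det T = 6, so the characteristic polynomial is λ² − (5)λ + (6) with roots 2 and 3.
Eigenvectors give P = [[-3, -8], [1, 3]] with P⁻¹ = [[-3, -8], [1, 3]], and T = P·diag(2, 3)·P⁻¹.
Then T^3 = P·diag(8, 27)·P⁻¹ = [[-24, -216], [8, 81]] · [[-3, -8], [1, 3]] = [[-144, -456], [57, 179]].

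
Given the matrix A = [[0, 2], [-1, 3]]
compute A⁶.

tr A = 3 and det A = 2, so the characteristic polynomial is λ² − (3)λ + (2) with roots 1 and 2.
Eigenvectors give P = [[2, -1], [1, -1]] with P⁻¹ = [[1, -1], [1, -2]], and A = P·diag(1, 2)·P⁻¹.
Then A⁶ = P·diag(1, 64)·P⁻¹ = [[2, -64], [1, -64]] · [[1, -1], [1, -2]] = [[-62, 126], [-63, 127]].

[[-62, 126], [-63, 127]]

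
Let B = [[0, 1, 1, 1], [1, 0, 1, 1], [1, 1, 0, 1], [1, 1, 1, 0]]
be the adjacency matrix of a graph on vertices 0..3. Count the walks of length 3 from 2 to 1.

7

The number of length-3 walks from vertex 2 to vertex 1 is entry (2,1) of B³, where B is the adjacency matrix.
B² = [[3, 2, 2, 2], [2, 3, 2, 2], [2, 2, 3, 2], [2, 2, 2, 3]]
B³ = [[6, 7, 7, 7], [7, 6, 7, 7], [7, 7, 6, 7], [7, 7, 7, 6]]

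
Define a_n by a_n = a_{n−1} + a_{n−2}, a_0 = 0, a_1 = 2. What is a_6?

With companion matrix C = [[1, 1], [1, 0]], [a_n, a_{n−1}]ᵀ = C·[a_{n−1}, a_{n−2}]ᵀ, so [a_6, a_5]ᵀ = C⁵·[a_1, a_0]ᵀ.
C⁵ = [[8, 5], [5, 3]], giving [a_6, a_5]ᵀ = [[16], [10]].

16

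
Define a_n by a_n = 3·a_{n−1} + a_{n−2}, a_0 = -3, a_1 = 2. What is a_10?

With companion matrix A = [[3, 1], [1, 0]], [a_n, a_{n−1}]ᵀ = A·[a_{n−1}, a_{n−2}]ᵀ, so [a_10, a_9]ᵀ = A^9·[a_1, a_0]ᵀ.
A^9 = [[42837, 12970], [12970, 3927]], giving [a_10, a_9]ᵀ = [[46764], [14159]].

46764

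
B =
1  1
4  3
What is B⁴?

[[89, 72], [288, 233]]

B² = [[5, 4], [16, 13]]
B³ = [[21, 17], [68, 55]]
B⁴ = [[89, 72], [288, 233]]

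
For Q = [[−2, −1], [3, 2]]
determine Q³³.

Q² = I (check: tr Q = 0 and det Q = −1), so Q³³ = Q since 33 is odd.

[[−2, −1], [3, 2]]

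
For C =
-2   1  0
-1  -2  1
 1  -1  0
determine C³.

[[-1, 10, -4], [-14, 3, 2], [-2, -6, 3]]

C² = [[3, -4, 1], [5, 2, -2], [-1, 3, -1]]
C³ = [[-1, 10, -4], [-14, 3, 2], [-2, -6, 3]]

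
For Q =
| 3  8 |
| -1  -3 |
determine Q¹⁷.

[[3, 8], [-1, -3]]

Q² = I (check: tr Q = 0 and det Q = -1), so Q¹⁷ = Q since 17 is odd.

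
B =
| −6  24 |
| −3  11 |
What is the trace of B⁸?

6817

tr B = 5 and det B = 6, so the characteristic polynomial is λ² − (5)λ + (6) with roots 3 and 2.
Eigenvectors give P = [[8, −3], [3, −1]] with P⁻¹ = [[−1, 3], [−3, 8]], and B = P·diag(3, 2)·P⁻¹.
Then B⁸ = P·diag(6561, 256)·P⁻¹ = [[52488, −768], [19683, −256]] · [[−1, 3], [−3, 8]] = [[−50184, 151320], [−18915, 57001]].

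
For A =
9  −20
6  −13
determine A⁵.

tr A = −4 and det A = 3, so the characteristic polynomial is λ² − (−4)λ + (3) with roots −1 and −3.
Eigenvectors give P = [[2, −5], [1, −3]] with P⁻¹ = [[3, −5], [1, −2]], and A = P·diag(−1, −3)·P⁻¹.
Then A⁵ = P·diag(−1, −243)·P⁻¹ = [[−2, 1215], [−1, 729]] · [[3, −5], [1, −2]] = [[1209, −2420], [726, −1453]].

[[1209, −2420], [726, −1453]]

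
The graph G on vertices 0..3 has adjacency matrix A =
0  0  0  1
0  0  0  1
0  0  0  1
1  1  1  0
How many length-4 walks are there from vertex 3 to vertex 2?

The number of length-4 walks from vertex 3 to vertex 2 is entry (3,2) of A⁴, where A is the adjacency matrix.
A² = [[1, 1, 1, 0], [1, 1, 1, 0], [1, 1, 1, 0], [0, 0, 0, 3]]
A³ = [[0, 0, 0, 3], [0, 0, 0, 3], [0, 0, 0, 3], [3, 3, 3, 0]]
A⁴ = [[3, 3, 3, 0], [3, 3, 3, 0], [3, 3, 3, 0], [0, 0, 0, 9]]

0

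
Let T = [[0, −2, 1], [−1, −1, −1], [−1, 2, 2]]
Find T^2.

[[1, 4, 4], [2, 1, −2], [−4, 4, 1]]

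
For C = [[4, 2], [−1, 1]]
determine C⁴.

[[146, 130], [−65, −49]]

tr C = 5 and det C = 6, so the characteristic polynomial is λ² − (5)λ + (6) with roots 3 and 2.
Eigenvectors give P = [[−2, −1], [1, 1]] with P⁻¹ = [[−1, −1], [1, 2]], and C = P·diag(3, 2)·P⁻¹.
Then C⁴ = P·diag(81, 16)·P⁻¹ = [[−162, −16], [81, 16]] · [[−1, −1], [1, 2]] = [[146, 130], [−65, −49]].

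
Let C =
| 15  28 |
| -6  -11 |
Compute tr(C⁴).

82

tr C = 4 and det C = 3, so the characteristic polynomial is λ² − (4)λ + (3) with roots 3 and 1.
Eigenvectors give P = [[-7, -2], [3, 1]] with P⁻¹ = [[-1, -2], [3, 7]], and C = P·diag(3, 1)·P⁻¹.
Then C⁴ = P·diag(81, 1)·P⁻¹ = [[-567, -2], [243, 1]] · [[-1, -2], [3, 7]] = [[561, 1120], [-240, -479]].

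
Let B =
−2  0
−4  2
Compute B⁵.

tr B = 0 and det B = −4, so the characteristic polynomial is λ² − (0)λ + (−4) with roots 2 and −2.
Eigenvectors give P = [[0, −1], [1, −1]] with P⁻¹ = [[−1, 1], [−1, 0]], and B = P·diag(2, −2)·P⁻¹.
Then B⁵ = P·diag(32, −32)·P⁻¹ = [[0, 32], [32, 32]] · [[−1, 1], [−1, 0]] = [[−32, 0], [−64, 32]].

[[−32, 0], [−64, 32]]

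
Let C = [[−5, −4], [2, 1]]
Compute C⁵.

[[−485, −484], [242, 241]]

tr C = −4 and det C = 3, so the characteristic polynomial is λ² − (−4)λ + (3) with roots −3 and −1.
Eigenvectors give P = [[−2, 1], [1, −1]] with P⁻¹ = [[−1, −1], [−1, −2]], and C = P·diag(−3, −1)·P⁻¹.
Then C⁵ = P·diag(−243, −1)·P⁻¹ = [[486, −1], [−243, 1]] · [[−1, −1], [−1, −2]] = [[−485, −484], [242, 241]].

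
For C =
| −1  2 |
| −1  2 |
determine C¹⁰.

C² = C (a projection; rank 1, trace 1), so C¹⁰ = C.

[[−1, 2], [−1, 2]]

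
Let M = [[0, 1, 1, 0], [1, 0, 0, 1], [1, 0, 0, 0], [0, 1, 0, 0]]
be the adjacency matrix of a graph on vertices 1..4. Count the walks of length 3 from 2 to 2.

0

The number of length-3 walks from vertex 2 to vertex 2 is entry (2,2) of M^3, where M is the adjacency matrix.
M^2 = [[2, 0, 0, 1], [0, 2, 1, 0], [0, 1, 1, 0], [1, 0, 0, 1]]
M^3 = [[0, 3, 2, 0], [3, 0, 0, 2], [2, 0, 0, 1], [0, 2, 1, 0]]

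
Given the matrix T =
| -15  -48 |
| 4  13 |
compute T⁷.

[[-8751, -26256], [2188, 6565]]

tr T = -2 and det T = -3, so the characteristic polynomial is λ² − (-2)λ + (-3) with roots 1 and -3.
Eigenvectors give P = [[-3, 4], [1, -1]] with P⁻¹ = [[1, 4], [1, 3]], and T = P·diag(1, -3)·P⁻¹.
Then T⁷ = P·diag(1, -2187)·P⁻¹ = [[-3, -8748], [1, 2187]] · [[1, 4], [1, 3]] = [[-8751, -26256], [2188, 6565]].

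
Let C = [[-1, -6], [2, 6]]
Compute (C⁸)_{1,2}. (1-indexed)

-37830

tr C = 5 and det C = 6, so the characteristic polynomial is λ² − (5)λ + (6) with roots 2 and 3.
Eigenvectors give P = [[2, -3], [-1, 2]] with P⁻¹ = [[2, 3], [1, 2]], and C = P·diag(2, 3)·P⁻¹.
Then C⁸ = P·diag(256, 6561)·P⁻¹ = [[512, -19683], [-256, 13122]] · [[2, 3], [1, 2]] = [[-18659, -37830], [12610, 25476]].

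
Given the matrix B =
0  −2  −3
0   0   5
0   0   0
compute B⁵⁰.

[[0, 0, 0], [0, 0, 0], [0, 0, 0]]

B is strictly triangular, hence nilpotent: B³ = 0, so B⁵⁰ = 0.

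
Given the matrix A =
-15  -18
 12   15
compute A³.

[[-135, -162], [108, 135]]

tr A = 0 and det A = -9, so the characteristic polynomial is λ² − (0)λ + (-9) with roots 3 and -3.
Eigenvectors give P = [[-1, -3], [1, 2]] with P⁻¹ = [[2, 3], [-1, -1]], and A = P·diag(3, -3)·P⁻¹.
Then A³ = P·diag(27, -27)·P⁻¹ = [[-27, 81], [27, -54]] · [[2, 3], [-1, -1]] = [[-135, -162], [108, 135]].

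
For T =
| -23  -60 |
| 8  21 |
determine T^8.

[[39361, 98400], [-13120, -32799]]

tr T = -2 and det T = -3, so the characteristic polynomial is λ² − (-2)λ + (-3) with roots 1 and -3.
Eigenvectors give P = [[-5, -3], [2, 1]] with P⁻¹ = [[1, 3], [-2, -5]], and T = P·diag(1, -3)·P⁻¹.
Then T^8 = P·diag(1, 6561)·P⁻¹ = [[-5, -19683], [2, 6561]] · [[1, 3], [-2, -5]] = [[39361, 98400], [-13120, -32799]].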